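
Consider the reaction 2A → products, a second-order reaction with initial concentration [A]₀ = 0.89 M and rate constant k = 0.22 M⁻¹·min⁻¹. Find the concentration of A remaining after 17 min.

0.2056 M

Step 1: For a second-order reaction: 1/[A] = 1/[A]₀ + kt
Step 2: 1/[A] = 1/0.89 + 0.22 × 17
Step 3: 1/[A] = 1.124 + 3.74 = 4.864
Step 4: [A] = 1/4.864 = 0.2056 M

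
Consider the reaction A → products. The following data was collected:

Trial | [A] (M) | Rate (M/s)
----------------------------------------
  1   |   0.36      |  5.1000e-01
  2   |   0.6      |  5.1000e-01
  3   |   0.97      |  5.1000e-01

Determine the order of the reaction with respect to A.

zeroth order (0)

Step 1: Compare trials - when concentration changes, rate stays constant.
Step 2: rate₂/rate₁ = 5.1000e-01/5.1000e-01 = 1
Step 3: [A]₂/[A]₁ = 0.6/0.36 = 1.667
Step 4: Since rate ratio ≈ (conc ratio)^0, the reaction is zeroth order.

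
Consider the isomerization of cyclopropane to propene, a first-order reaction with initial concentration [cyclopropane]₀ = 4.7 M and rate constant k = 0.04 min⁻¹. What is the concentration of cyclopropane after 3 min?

4.169 M

Step 1: For a first-order reaction: [cyclopropane] = [cyclopropane]₀ × e^(-kt)
Step 2: [cyclopropane] = 4.7 × e^(-0.04 × 3)
Step 3: [cyclopropane] = 4.7 × e^(-0.12)
Step 4: [cyclopropane] = 4.7 × 0.88692 = 4.169 M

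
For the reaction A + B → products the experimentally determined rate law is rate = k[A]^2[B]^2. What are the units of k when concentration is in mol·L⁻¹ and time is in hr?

(mol·L⁻¹)⁻³·hr⁻¹

Step 1: Overall order = 2 + 2 = 4.
Step 2: rate has units mol·L⁻¹·hr⁻¹; [A]^2[B]^2 has units (mol·L⁻¹)^4.
Step 3: k = rate/([A]^2[B]^2), so units of k = (mol·L⁻¹)^(1-4)·hr⁻¹ = (mol·L⁻¹)⁻³·hr⁻¹.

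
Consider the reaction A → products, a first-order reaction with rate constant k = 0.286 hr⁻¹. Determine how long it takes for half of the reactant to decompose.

2.424 hr

Step 1: For a first-order reaction, t₁/₂ = ln(2)/k
Step 2: t₁/₂ = ln(2)/0.286
Step 3: t₁/₂ = 0.6931/0.286 = 2.424 hr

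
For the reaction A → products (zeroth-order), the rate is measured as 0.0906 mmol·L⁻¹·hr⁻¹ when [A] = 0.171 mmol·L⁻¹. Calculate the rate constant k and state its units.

0.0906 mmol·L⁻¹·hr⁻¹

Step 1: For a zeroth-order reaction, rate = k (independent of concentration).
Step 2: k = rate = 0.0906 mmol·L⁻¹·hr⁻¹.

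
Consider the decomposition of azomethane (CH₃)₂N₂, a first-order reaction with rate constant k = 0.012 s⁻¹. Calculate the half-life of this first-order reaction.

57.76 s

Step 1: For a first-order reaction, t₁/₂ = ln(2)/k
Step 2: t₁/₂ = ln(2)/0.012
Step 3: t₁/₂ = 0.6931/0.012 = 57.76 s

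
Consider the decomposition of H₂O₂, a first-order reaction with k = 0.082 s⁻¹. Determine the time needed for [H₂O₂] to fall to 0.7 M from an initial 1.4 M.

8.453 s

Step 1: For first-order: t = ln([H₂O₂]₀/[H₂O₂])/k
Step 2: t = ln(1.4/0.7)/0.082
Step 3: t = ln(2)/0.082
Step 4: t = 0.6931/0.082 = 8.453 s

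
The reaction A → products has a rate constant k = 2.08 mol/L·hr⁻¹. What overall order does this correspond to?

zeroth order (0)

Step 1: The units of k for an nth-order reaction are (concentration)^(1-n)·(time)⁻¹.
Step 2: Here k has units mol/L·hr⁻¹, so the concentration exponent is 1.
Step 3: 1 - n = 1 ⇒ n = 0. The reaction is zeroth order.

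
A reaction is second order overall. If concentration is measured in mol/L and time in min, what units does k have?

(mol/L)⁻¹·min⁻¹

Step 1: For overall order n, rate = k × (concentration)^n.
Step 2: Rate has units mol/L·min⁻¹; concentration term has units (mol/L)^2.
Step 3: k = rate / (concentration)^n, so units of k = (mol/L)^(1-2)·min⁻¹ = (mol/L)⁻¹·min⁻¹.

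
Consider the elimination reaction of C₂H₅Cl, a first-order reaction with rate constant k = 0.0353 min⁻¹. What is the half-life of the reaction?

19.64 min

Step 1: For a first-order reaction, t₁/₂ = ln(2)/k
Step 2: t₁/₂ = ln(2)/0.0353
Step 3: t₁/₂ = 0.6931/0.0353 = 19.64 min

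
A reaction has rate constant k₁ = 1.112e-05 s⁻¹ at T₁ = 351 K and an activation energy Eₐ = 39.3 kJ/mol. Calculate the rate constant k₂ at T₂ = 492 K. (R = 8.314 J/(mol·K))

5.275e-04 s⁻¹

Step 1: Use the two-temperature Arrhenius form: ln(k₂/k₁) = -Eₐ/R × (1/T₂ - 1/T₁)
Step 2: Convert Eₐ to J/mol: 39.3 kJ/mol = 39300 J/mol
Step 3: 1/T₂ - 1/T₁ = 1/492 - 1/351 = -8.164825e-04 K⁻¹
Step 4: ln(k₂/k₁) = -39300/8.314 × -8.164825e-04 = 3.85949
Step 5: k₂ = k₁ × exp(3.85949) = 1.112e-05 × 4.74412e+01 = 5.275e-04 s⁻¹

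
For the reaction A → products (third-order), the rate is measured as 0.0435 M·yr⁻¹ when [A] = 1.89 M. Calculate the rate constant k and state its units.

0.006443 M⁻²·yr⁻¹

Step 1: rate = k[A]^3, so k = rate / [A]^3.
Step 2: k = 0.0435 / (1.89)^3 = 0.0435 / 6.751.
Step 3: k = 0.006443 M⁻²·yr⁻¹.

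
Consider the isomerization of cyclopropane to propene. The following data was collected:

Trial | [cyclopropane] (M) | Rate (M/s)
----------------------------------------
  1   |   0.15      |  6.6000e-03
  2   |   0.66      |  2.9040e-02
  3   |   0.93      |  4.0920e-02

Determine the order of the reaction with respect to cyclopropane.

first order (1)

Step 1: Compare trials to find order n where rate₂/rate₁ = ([cyclopropane]₂/[cyclopropane]₁)^n
Step 2: rate₂/rate₁ = 2.9040e-02/6.6000e-03 = 4.4
Step 3: [cyclopropane]₂/[cyclopropane]₁ = 0.66/0.15 = 4.4
Step 4: n = ln(4.4)/ln(4.4) = 1.00 ≈ 1
Step 5: The reaction is first order in cyclopropane.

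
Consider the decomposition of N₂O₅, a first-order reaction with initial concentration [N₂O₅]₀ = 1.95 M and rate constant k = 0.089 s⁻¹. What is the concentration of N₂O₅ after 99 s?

0.0002907 M

Step 1: For a first-order reaction: [N₂O₅] = [N₂O₅]₀ × e^(-kt)
Step 2: [N₂O₅] = 1.95 × e^(-0.089 × 99)
Step 3: [N₂O₅] = 1.95 × e^(-8.811)
Step 4: [N₂O₅] = 1.95 × 0.000149084 = 0.0002907 M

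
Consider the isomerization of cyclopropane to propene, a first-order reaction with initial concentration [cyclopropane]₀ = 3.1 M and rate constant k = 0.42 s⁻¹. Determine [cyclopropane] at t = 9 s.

0.07075 M

Step 1: For a first-order reaction: [cyclopropane] = [cyclopropane]₀ × e^(-kt)
Step 2: [cyclopropane] = 3.1 × e^(-0.42 × 9)
Step 3: [cyclopropane] = 3.1 × e^(-3.78)
Step 4: [cyclopropane] = 3.1 × 0.0228227 = 0.07075 M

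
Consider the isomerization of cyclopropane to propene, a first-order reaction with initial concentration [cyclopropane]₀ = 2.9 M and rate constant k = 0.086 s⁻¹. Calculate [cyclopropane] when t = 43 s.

0.07184 M

Step 1: For a first-order reaction: [cyclopropane] = [cyclopropane]₀ × e^(-kt)
Step 2: [cyclopropane] = 2.9 × e^(-0.086 × 43)
Step 3: [cyclopropane] = 2.9 × e^(-3.698)
Step 4: [cyclopropane] = 2.9 × 0.024773 = 0.07184 M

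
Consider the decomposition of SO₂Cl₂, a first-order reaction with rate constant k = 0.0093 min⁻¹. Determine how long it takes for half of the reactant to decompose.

74.53 min

Step 1: For a first-order reaction, t₁/₂ = ln(2)/k
Step 2: t₁/₂ = ln(2)/0.0093
Step 3: t₁/₂ = 0.6931/0.0093 = 74.53 min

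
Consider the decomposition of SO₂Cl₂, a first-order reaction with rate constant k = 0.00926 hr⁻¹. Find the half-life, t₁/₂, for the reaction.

74.85 hr

Step 1: For a first-order reaction, t₁/₂ = ln(2)/k
Step 2: t₁/₂ = ln(2)/0.00926
Step 3: t₁/₂ = 0.6931/0.00926 = 74.85 hr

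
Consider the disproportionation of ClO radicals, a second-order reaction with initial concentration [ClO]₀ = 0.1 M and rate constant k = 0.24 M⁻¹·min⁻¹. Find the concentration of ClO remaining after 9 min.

0.08224 M

Step 1: For a second-order reaction: 1/[ClO] = 1/[ClO]₀ + kt
Step 2: 1/[ClO] = 1/0.1 + 0.24 × 9
Step 3: 1/[ClO] = 10 + 2.16 = 12.16
Step 4: [ClO] = 1/12.16 = 0.08224 M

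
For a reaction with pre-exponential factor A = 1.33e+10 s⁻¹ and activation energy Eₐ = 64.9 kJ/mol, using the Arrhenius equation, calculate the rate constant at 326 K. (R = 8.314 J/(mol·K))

5.30e-01 s⁻¹

Step 1: Use the Arrhenius equation: k = A × exp(-Eₐ/RT)
Step 2: Convert Eₐ to J/mol: 64.9 kJ/mol = 64900 J/mol
Step 3: Calculate the exponent: -Eₐ/(RT) = -64900/(8.314 × 326) = -23.94512
Step 4: k = 1.33e+10 × exp(-23.94512)
Step 5: k = 1.33e+10 × 3.98810e-11 = 5.3042e-01 s⁻¹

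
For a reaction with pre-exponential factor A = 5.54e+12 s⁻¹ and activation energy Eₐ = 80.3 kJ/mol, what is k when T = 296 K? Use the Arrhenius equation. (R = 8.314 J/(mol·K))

3.74e-02 s⁻¹

Step 1: Use the Arrhenius equation: k = A × exp(-Eₐ/RT)
Step 2: Convert Eₐ to J/mol: 80.3 kJ/mol = 80300 J/mol
Step 3: Calculate the exponent: -Eₐ/(RT) = -80300/(8.314 × 296) = -32.62976
Step 4: k = 5.54e+12 × exp(-32.62976)
Step 5: k = 5.54e+12 × 6.74645e-15 = 3.7375e-02 s⁻¹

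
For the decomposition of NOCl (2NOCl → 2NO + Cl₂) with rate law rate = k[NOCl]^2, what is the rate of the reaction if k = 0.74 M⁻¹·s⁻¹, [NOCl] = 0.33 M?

0.08059 M/s

Step 1: Identify the rate law: rate = k[NOCl]^2
Step 2: Substitute values: rate = 0.74 × (0.33)^2
Step 3: Calculate: rate = 0.74 × 0.1089 = 0.080586 M/s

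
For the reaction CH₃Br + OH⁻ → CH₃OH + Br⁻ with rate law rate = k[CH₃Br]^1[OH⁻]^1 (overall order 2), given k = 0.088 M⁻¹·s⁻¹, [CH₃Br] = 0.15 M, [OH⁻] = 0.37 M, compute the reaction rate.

0.004884 M/s

Step 1: The rate law is rate = k[CH₃Br]^1[OH⁻]^1, overall order = 1+1 = 2
Step 2: Substitute values: rate = 0.088 × (0.15)^1 × (0.37)^1
Step 3: rate = 0.088 × 0.15 × 0.37 = 0.004884 M/s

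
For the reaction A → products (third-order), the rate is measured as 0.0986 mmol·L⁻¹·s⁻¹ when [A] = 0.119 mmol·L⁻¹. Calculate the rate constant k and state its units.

58.51 (mmol·L⁻¹)⁻²·s⁻¹

Step 1: rate = k[A]^3, so k = rate / [A]^3.
Step 2: k = 0.0986 / (0.119)^3 = 0.0986 / 0.001685.
Step 3: k = 58.51 (mmol·L⁻¹)⁻²·s⁻¹.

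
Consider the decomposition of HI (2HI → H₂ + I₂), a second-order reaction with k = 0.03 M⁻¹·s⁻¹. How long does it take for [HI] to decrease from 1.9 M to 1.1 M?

12.76 s

Step 1: For second-order: t = (1/[HI] - 1/[HI]₀)/k
Step 2: t = (1/1.1 - 1/1.9)/0.03
Step 3: t = (0.9091 - 0.5263)/0.03
Step 4: t = 0.3828/0.03 = 12.76 s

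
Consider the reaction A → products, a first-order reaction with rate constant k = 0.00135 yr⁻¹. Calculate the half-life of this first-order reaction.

513.4 yr

Step 1: For a first-order reaction, t₁/₂ = ln(2)/k
Step 2: t₁/₂ = ln(2)/0.00135
Step 3: t₁/₂ = 0.6931/0.00135 = 513.4 yr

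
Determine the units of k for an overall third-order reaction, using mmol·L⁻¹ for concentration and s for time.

(mmol·L⁻¹)⁻²·s⁻¹

Step 1: For overall order n, rate = k × (concentration)^n.
Step 2: Rate has units mmol·L⁻¹·s⁻¹; concentration term has units (mmol·L⁻¹)^3.
Step 3: k = rate / (concentration)^n, so units of k = (mmol·L⁻¹)^(1-3)·s⁻¹ = (mmol·L⁻¹)⁻²·s⁻¹.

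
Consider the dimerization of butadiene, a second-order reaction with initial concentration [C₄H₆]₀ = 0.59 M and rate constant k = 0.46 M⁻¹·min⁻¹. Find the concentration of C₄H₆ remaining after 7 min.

0.2035 M

Step 1: For a second-order reaction: 1/[C₄H₆] = 1/[C₄H₆]₀ + kt
Step 2: 1/[C₄H₆] = 1/0.59 + 0.46 × 7
Step 3: 1/[C₄H₆] = 1.695 + 3.22 = 4.915
Step 4: [C₄H₆] = 1/4.915 = 0.2035 M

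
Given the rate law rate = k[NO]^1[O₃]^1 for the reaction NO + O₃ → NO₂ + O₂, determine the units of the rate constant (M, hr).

M⁻¹·hr⁻¹

Step 1: Overall order = 1 + 1 = 2.
Step 2: rate has units M·hr⁻¹; [NO]^1[O₃]^1 has units M^2.
Step 3: k = rate/([NO]^1[O₃]^1), so units of k = M^(1-2)·hr⁻¹ = M⁻¹·hr⁻¹.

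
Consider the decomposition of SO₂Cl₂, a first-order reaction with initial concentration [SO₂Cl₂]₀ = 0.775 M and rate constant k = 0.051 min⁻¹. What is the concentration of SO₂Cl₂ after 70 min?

0.02182 M

Step 1: For a first-order reaction: [SO₂Cl₂] = [SO₂Cl₂]₀ × e^(-kt)
Step 2: [SO₂Cl₂] = 0.775 × e^(-0.051 × 70)
Step 3: [SO₂Cl₂] = 0.775 × e^(-3.57)
Step 4: [SO₂Cl₂] = 0.775 × 0.0281559 = 0.02182 M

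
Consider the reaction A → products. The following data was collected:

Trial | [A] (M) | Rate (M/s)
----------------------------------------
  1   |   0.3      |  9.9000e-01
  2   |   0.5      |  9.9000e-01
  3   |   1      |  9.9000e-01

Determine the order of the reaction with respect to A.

zeroth order (0)

Step 1: Compare trials - when concentration changes, rate stays constant.
Step 2: rate₂/rate₁ = 9.9000e-01/9.9000e-01 = 1
Step 3: [A]₂/[A]₁ = 0.5/0.3 = 1.667
Step 4: Since rate ratio ≈ (conc ratio)^0, the reaction is zeroth order.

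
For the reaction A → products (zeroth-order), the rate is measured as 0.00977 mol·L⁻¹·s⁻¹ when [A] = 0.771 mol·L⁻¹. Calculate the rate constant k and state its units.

0.00977 mol·L⁻¹·s⁻¹

Step 1: For a zeroth-order reaction, rate = k (independent of concentration).
Step 2: k = rate = 0.00977 mol·L⁻¹·s⁻¹.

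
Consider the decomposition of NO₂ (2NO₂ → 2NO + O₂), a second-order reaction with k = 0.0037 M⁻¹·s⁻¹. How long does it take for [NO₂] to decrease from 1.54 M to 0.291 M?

753.3 s

Step 1: For second-order: t = (1/[NO₂] - 1/[NO₂]₀)/k
Step 2: t = (1/0.291 - 1/1.54)/0.0037
Step 3: t = (3.436 - 0.6494)/0.0037
Step 4: t = 2.787/0.0037 = 753.3 s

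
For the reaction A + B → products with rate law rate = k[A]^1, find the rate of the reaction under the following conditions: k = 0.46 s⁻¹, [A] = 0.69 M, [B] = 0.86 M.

0.3174 M/s

Step 1: The rate law is rate = k[A]^1
Step 2: Note that the rate does not depend on [B] (zero order in B).
Step 3: rate = 0.46 × (0.69)^1 = 0.3174 M/s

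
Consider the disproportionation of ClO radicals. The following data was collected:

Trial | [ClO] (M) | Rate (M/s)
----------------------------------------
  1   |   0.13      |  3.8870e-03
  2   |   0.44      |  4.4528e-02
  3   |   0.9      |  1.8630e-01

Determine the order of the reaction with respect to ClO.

second order (2)

Step 1: Compare trials to find order n where rate₂/rate₁ = ([ClO]₂/[ClO]₁)^n
Step 2: rate₂/rate₁ = 4.4528e-02/3.8870e-03 = 11.46
Step 3: [ClO]₂/[ClO]₁ = 0.44/0.13 = 3.385
Step 4: n = ln(11.46)/ln(3.385) = 2.00 ≈ 2
Step 5: The reaction is second order in ClO.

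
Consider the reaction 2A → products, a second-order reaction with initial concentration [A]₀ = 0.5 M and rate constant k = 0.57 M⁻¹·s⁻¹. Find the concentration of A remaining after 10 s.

0.1299 M

Step 1: For a second-order reaction: 1/[A] = 1/[A]₀ + kt
Step 2: 1/[A] = 1/0.5 + 0.57 × 10
Step 3: 1/[A] = 2 + 5.7 = 7.7
Step 4: [A] = 1/7.7 = 0.1299 M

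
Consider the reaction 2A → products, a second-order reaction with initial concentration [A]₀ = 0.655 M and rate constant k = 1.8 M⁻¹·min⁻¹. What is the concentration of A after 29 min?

0.01861 M

Step 1: For a second-order reaction: 1/[A] = 1/[A]₀ + kt
Step 2: 1/[A] = 1/0.655 + 1.8 × 29
Step 3: 1/[A] = 1.527 + 52.2 = 53.73
Step 4: [A] = 1/53.73 = 0.01861 M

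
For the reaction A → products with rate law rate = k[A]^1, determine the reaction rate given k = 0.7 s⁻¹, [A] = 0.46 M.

0.322 M/s

Step 1: Identify the rate law: rate = k[A]^1
Step 2: Substitute values: rate = 0.7 × (0.46)^1
Step 3: Calculate: rate = 0.7 × 0.46 = 0.322 M/s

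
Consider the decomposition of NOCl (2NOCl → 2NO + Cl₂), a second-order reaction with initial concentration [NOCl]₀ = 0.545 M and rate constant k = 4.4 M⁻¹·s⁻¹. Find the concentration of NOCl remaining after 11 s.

0.01991 M

Step 1: For a second-order reaction: 1/[NOCl] = 1/[NOCl]₀ + kt
Step 2: 1/[NOCl] = 1/0.545 + 4.4 × 11
Step 3: 1/[NOCl] = 1.835 + 48.4 = 50.23
Step 4: [NOCl] = 1/50.23 = 0.01991 M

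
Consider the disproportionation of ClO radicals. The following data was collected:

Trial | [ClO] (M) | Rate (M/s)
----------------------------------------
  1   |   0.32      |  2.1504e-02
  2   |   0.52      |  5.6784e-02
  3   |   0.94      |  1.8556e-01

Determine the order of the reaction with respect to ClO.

second order (2)

Step 1: Compare trials to find order n where rate₂/rate₁ = ([ClO]₂/[ClO]₁)^n
Step 2: rate₂/rate₁ = 5.6784e-02/2.1504e-02 = 2.641
Step 3: [ClO]₂/[ClO]₁ = 0.52/0.32 = 1.625
Step 4: n = ln(2.641)/ln(1.625) = 2.00 ≈ 2
Step 5: The reaction is second order in ClO.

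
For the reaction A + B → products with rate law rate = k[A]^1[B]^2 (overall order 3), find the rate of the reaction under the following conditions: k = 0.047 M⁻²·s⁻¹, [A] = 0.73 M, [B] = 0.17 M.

0.0009916 M/s

Step 1: The rate law is rate = k[A]^1[B]^2, overall order = 1+2 = 3
Step 2: Substitute values: rate = 0.047 × (0.73)^1 × (0.17)^2
Step 3: rate = 0.047 × 0.73 × 0.0289 = 0.000991559 M/s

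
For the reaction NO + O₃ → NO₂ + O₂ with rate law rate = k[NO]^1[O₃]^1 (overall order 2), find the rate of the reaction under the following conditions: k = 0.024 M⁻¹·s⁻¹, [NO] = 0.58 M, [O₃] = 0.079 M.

0.0011 M/s

Step 1: The rate law is rate = k[NO]^1[O₃]^1, overall order = 1+1 = 2
Step 2: Substitute values: rate = 0.024 × (0.58)^1 × (0.079)^1
Step 3: rate = 0.024 × 0.58 × 0.079 = 0.00109968 M/s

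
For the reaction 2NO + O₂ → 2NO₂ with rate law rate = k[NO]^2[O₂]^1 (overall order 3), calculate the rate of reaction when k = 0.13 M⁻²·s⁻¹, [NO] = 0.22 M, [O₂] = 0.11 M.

0.0006921 M/s

Step 1: The rate law is rate = k[NO]^2[O₂]^1, overall order = 2+1 = 3
Step 2: Substitute values: rate = 0.13 × (0.22)^2 × (0.11)^1
Step 3: rate = 0.13 × 0.0484 × 0.11 = 0.00069212 M/s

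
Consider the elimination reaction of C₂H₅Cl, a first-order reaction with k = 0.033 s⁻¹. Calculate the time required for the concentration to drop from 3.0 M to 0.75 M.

42.01 s

Step 1: For first-order: t = ln([C₂H₅Cl]₀/[C₂H₅Cl])/k
Step 2: t = ln(3.0/0.75)/0.033
Step 3: t = ln(4)/0.033
Step 4: t = 1.386/0.033 = 42.01 s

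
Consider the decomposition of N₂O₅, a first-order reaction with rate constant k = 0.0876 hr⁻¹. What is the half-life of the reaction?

7.913 hr

Step 1: For a first-order reaction, t₁/₂ = ln(2)/k
Step 2: t₁/₂ = ln(2)/0.0876
Step 3: t₁/₂ = 0.6931/0.0876 = 7.913 hr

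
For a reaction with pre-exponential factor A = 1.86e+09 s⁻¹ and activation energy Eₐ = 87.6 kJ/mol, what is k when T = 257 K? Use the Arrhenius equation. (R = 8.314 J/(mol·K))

2.91e-09 s⁻¹

Step 1: Use the Arrhenius equation: k = A × exp(-Eₐ/RT)
Step 2: Convert Eₐ to J/mol: 87.6 kJ/mol = 87600 J/mol
Step 3: Calculate the exponent: -Eₐ/(RT) = -87600/(8.314 × 257) = -40.99784
Step 4: k = 1.86e+09 × exp(-40.99784)
Step 5: k = 1.86e+09 × 1.56626e-18 = 2.9132e-09 s⁻¹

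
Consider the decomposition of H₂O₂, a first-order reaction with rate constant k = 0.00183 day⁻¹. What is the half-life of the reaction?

378.8 day

Step 1: For a first-order reaction, t₁/₂ = ln(2)/k
Step 2: t₁/₂ = ln(2)/0.00183
Step 3: t₁/₂ = 0.6931/0.00183 = 378.8 day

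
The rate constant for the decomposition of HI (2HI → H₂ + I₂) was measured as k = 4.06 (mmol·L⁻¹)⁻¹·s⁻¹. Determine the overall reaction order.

second order (2)

Step 1: The units of k for an nth-order reaction are (concentration)^(1-n)·(time)⁻¹.
Step 2: Here k has units (mmol·L⁻¹)⁻¹·s⁻¹, so the concentration exponent is -1.
Step 3: 1 - n = -1 ⇒ n = 2. The reaction is second order.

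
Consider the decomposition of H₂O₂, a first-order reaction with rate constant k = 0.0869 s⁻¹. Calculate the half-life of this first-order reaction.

7.976 s

Step 1: For a first-order reaction, t₁/₂ = ln(2)/k
Step 2: t₁/₂ = ln(2)/0.0869
Step 3: t₁/₂ = 0.6931/0.0869 = 7.976 s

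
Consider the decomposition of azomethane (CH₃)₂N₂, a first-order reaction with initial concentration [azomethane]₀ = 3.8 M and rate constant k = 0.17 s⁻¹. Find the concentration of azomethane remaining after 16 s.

0.2503 M

Step 1: For a first-order reaction: [azomethane] = [azomethane]₀ × e^(-kt)
Step 2: [azomethane] = 3.8 × e^(-0.17 × 16)
Step 3: [azomethane] = 3.8 × e^(-2.72)
Step 4: [azomethane] = 3.8 × 0.0658748 = 0.2503 M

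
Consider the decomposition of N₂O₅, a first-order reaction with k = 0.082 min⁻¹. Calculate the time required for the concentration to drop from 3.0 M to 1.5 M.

8.453 min

Step 1: For first-order: t = ln([N₂O₅]₀/[N₂O₅])/k
Step 2: t = ln(3.0/1.5)/0.082
Step 3: t = ln(2)/0.082
Step 4: t = 0.6931/0.082 = 8.453 min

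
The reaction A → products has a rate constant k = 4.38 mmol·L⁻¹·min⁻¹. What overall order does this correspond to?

zeroth order (0)

Step 1: The units of k for an nth-order reaction are (concentration)^(1-n)·(time)⁻¹.
Step 2: Here k has units mmol·L⁻¹·min⁻¹, so the concentration exponent is 1.
Step 3: 1 - n = 1 ⇒ n = 0. The reaction is zeroth order.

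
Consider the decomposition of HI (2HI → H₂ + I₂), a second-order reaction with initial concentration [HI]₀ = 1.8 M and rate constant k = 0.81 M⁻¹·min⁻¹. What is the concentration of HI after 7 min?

0.1606 M

Step 1: For a second-order reaction: 1/[HI] = 1/[HI]₀ + kt
Step 2: 1/[HI] = 1/1.8 + 0.81 × 7
Step 3: 1/[HI] = 0.5556 + 5.67 = 6.226
Step 4: [HI] = 1/6.226 = 0.1606 M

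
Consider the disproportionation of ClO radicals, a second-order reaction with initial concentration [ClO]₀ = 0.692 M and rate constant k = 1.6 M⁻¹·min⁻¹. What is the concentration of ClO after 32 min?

0.019 M

Step 1: For a second-order reaction: 1/[ClO] = 1/[ClO]₀ + kt
Step 2: 1/[ClO] = 1/0.692 + 1.6 × 32
Step 3: 1/[ClO] = 1.445 + 51.2 = 52.65
Step 4: [ClO] = 1/52.65 = 0.019 M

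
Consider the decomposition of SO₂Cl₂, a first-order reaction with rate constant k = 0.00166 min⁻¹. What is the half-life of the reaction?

417.6 min

Step 1: For a first-order reaction, t₁/₂ = ln(2)/k
Step 2: t₁/₂ = ln(2)/0.00166
Step 3: t₁/₂ = 0.6931/0.00166 = 417.6 min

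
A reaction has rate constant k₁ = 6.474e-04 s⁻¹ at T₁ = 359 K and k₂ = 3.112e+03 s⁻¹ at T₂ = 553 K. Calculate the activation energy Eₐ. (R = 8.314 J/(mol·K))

130.9 kJ/mol

Step 1: Use the two-temperature Arrhenius form: ln(k₂/k₁) = -Eₐ/R × (1/T₂ - 1/T₁)
Step 2: ln(k₂/k₁) = ln(3.112e+03/6.474e-04) = ln(4.80692e+06) = 15.3856
Step 3: 1/T₂ - 1/T₁ = 1/553 - 1/359 = -9.771971e-04 K⁻¹
Step 4: Eₐ = -R × ln(k₂/k₁) / (1/T₂ - 1/T₁) = -8.314 × 15.3856 / -9.771971e-04
Step 5: Eₐ = 1.3090e+05 J/mol = 130.9 kJ/mol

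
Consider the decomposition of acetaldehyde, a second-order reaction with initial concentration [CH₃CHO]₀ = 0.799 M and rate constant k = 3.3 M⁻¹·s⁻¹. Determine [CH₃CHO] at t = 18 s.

0.01649 M

Step 1: For a second-order reaction: 1/[CH₃CHO] = 1/[CH₃CHO]₀ + kt
Step 2: 1/[CH₃CHO] = 1/0.799 + 3.3 × 18
Step 3: 1/[CH₃CHO] = 1.252 + 59.4 = 60.65
Step 4: [CH₃CHO] = 1/60.65 = 0.01649 M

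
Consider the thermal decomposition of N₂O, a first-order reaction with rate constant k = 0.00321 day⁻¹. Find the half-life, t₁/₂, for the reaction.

215.9 day

Step 1: For a first-order reaction, t₁/₂ = ln(2)/k
Step 2: t₁/₂ = ln(2)/0.00321
Step 3: t₁/₂ = 0.6931/0.00321 = 215.9 day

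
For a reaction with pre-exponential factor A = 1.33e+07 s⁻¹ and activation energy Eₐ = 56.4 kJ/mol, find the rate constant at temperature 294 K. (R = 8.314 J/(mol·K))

1.27e-03 s⁻¹

Step 1: Use the Arrhenius equation: k = A × exp(-Eₐ/RT)
Step 2: Convert Eₐ to J/mol: 56.4 kJ/mol = 56400 J/mol
Step 3: Calculate the exponent: -Eₐ/(RT) = -56400/(8.314 × 294) = -23.07394
Step 4: k = 1.33e+07 × exp(-23.07394)
Step 5: k = 1.33e+07 × 9.53049e-11 = 1.2676e-03 s⁻¹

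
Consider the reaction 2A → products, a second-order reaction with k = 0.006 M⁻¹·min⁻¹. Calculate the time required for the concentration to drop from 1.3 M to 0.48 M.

219 min

Step 1: For second-order: t = (1/[A] - 1/[A]₀)/k
Step 2: t = (1/0.48 - 1/1.3)/0.006
Step 3: t = (2.083 - 0.7692)/0.006
Step 4: t = 1.314/0.006 = 219 min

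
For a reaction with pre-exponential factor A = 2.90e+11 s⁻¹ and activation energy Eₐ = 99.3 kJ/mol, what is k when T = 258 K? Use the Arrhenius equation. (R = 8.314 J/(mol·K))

2.28e-09 s⁻¹

Step 1: Use the Arrhenius equation: k = A × exp(-Eₐ/RT)
Step 2: Convert Eₐ to J/mol: 99.3 kJ/mol = 99300 J/mol
Step 3: Calculate the exponent: -Eₐ/(RT) = -99300/(8.314 × 258) = -46.29345
Step 4: k = 2.90e+11 × exp(-46.29345)
Step 5: k = 2.90e+11 × 7.85254e-21 = 2.2772e-09 s⁻¹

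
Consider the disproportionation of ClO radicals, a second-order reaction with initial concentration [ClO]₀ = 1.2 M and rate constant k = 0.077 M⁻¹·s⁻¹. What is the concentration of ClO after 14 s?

0.5232 M

Step 1: For a second-order reaction: 1/[ClO] = 1/[ClO]₀ + kt
Step 2: 1/[ClO] = 1/1.2 + 0.077 × 14
Step 3: 1/[ClO] = 0.8333 + 1.078 = 1.911
Step 4: [ClO] = 1/1.911 = 0.5232 M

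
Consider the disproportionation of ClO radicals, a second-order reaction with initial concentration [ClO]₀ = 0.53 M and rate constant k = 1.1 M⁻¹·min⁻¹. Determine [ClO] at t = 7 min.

0.1043 M

Step 1: For a second-order reaction: 1/[ClO] = 1/[ClO]₀ + kt
Step 2: 1/[ClO] = 1/0.53 + 1.1 × 7
Step 3: 1/[ClO] = 1.887 + 7.7 = 9.587
Step 4: [ClO] = 1/9.587 = 0.1043 M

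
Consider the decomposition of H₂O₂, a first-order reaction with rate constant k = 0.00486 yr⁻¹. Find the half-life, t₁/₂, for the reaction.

142.6 yr

Step 1: For a first-order reaction, t₁/₂ = ln(2)/k
Step 2: t₁/₂ = ln(2)/0.00486
Step 3: t₁/₂ = 0.6931/0.00486 = 142.6 yr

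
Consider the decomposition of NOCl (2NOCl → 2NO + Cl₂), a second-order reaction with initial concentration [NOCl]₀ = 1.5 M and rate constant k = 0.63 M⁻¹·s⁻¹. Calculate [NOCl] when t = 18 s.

0.08329 M

Step 1: For a second-order reaction: 1/[NOCl] = 1/[NOCl]₀ + kt
Step 2: 1/[NOCl] = 1/1.5 + 0.63 × 18
Step 3: 1/[NOCl] = 0.6667 + 11.34 = 12.01
Step 4: [NOCl] = 1/12.01 = 0.08329 M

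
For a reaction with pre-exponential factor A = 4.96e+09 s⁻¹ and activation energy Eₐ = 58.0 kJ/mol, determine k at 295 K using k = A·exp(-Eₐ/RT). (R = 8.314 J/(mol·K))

2.66e-01 s⁻¹

Step 1: Use the Arrhenius equation: k = A × exp(-Eₐ/RT)
Step 2: Convert Eₐ to J/mol: 58.0 kJ/mol = 58000 J/mol
Step 3: Calculate the exponent: -Eₐ/(RT) = -58000/(8.314 × 295) = -23.64808
Step 4: k = 4.96e+09 × exp(-23.64808)
Step 5: k = 4.96e+09 × 5.36747e-11 = 2.6623e-01 s⁻¹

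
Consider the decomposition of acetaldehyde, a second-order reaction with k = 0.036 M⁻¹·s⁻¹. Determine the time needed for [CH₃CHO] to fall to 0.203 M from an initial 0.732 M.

98.89 s

Step 1: For second-order: t = (1/[CH₃CHO] - 1/[CH₃CHO]₀)/k
Step 2: t = (1/0.203 - 1/0.732)/0.036
Step 3: t = (4.926 - 1.366)/0.036
Step 4: t = 3.56/0.036 = 98.89 s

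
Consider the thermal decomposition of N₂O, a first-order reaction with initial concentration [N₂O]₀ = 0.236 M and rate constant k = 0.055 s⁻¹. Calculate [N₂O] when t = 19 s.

0.083 M

Step 1: For a first-order reaction: [N₂O] = [N₂O]₀ × e^(-kt)
Step 2: [N₂O] = 0.236 × e^(-0.055 × 19)
Step 3: [N₂O] = 0.236 × e^(-1.045)
Step 4: [N₂O] = 0.236 × 0.351692 = 0.083 M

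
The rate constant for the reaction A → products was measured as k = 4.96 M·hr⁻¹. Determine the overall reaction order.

zeroth order (0)

Step 1: The units of k for an nth-order reaction are (concentration)^(1-n)·(time)⁻¹.
Step 2: Here k has units M·hr⁻¹, so the concentration exponent is 1.
Step 3: 1 - n = 1 ⇒ n = 0. The reaction is zeroth order.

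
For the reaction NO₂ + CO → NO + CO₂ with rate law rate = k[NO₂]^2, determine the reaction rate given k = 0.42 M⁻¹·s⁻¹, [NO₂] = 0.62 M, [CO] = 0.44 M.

0.1614 M/s

Step 1: The rate law is rate = k[NO₂]^2
Step 2: Note that the rate does not depend on [CO] (zero order in CO).
Step 3: rate = 0.42 × (0.62)^2 = 0.161448 M/s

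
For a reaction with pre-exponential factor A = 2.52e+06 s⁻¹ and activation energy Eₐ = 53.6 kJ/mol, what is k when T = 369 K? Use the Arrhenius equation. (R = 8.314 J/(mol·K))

6.51e-02 s⁻¹

Step 1: Use the Arrhenius equation: k = A × exp(-Eₐ/RT)
Step 2: Convert Eₐ to J/mol: 53.6 kJ/mol = 53600 J/mol
Step 3: Calculate the exponent: -Eₐ/(RT) = -53600/(8.314 × 369) = -17.47143
Step 4: k = 2.52e+06 × exp(-17.47143)
Step 5: k = 2.52e+06 × 2.58377e-08 = 6.5111e-02 s⁻¹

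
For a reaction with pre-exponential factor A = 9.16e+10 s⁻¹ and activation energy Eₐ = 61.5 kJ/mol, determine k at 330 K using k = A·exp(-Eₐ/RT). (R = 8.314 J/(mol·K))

1.69e+01 s⁻¹

Step 1: Use the Arrhenius equation: k = A × exp(-Eₐ/RT)
Step 2: Convert Eₐ to J/mol: 61.5 kJ/mol = 61500 J/mol
Step 3: Calculate the exponent: -Eₐ/(RT) = -61500/(8.314 × 330) = -22.41564
Step 4: k = 9.16e+10 × exp(-22.41564)
Step 5: k = 9.16e+10 × 1.84082e-10 = 1.6862e+01 s⁻¹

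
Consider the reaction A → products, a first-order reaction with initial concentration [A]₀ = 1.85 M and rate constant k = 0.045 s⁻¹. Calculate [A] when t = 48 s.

0.2134 M

Step 1: For a first-order reaction: [A] = [A]₀ × e^(-kt)
Step 2: [A] = 1.85 × e^(-0.045 × 48)
Step 3: [A] = 1.85 × e^(-2.16)
Step 4: [A] = 1.85 × 0.115325 = 0.2134 M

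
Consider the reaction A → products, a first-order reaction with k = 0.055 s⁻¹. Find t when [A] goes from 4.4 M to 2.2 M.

12.6 s

Step 1: For first-order: t = ln([A]₀/[A])/k
Step 2: t = ln(4.4/2.2)/0.055
Step 3: t = ln(2)/0.055
Step 4: t = 0.6931/0.055 = 12.6 s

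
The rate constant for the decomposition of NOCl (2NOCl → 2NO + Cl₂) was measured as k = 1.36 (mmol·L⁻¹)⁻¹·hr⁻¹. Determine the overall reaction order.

second order (2)

Step 1: The units of k for an nth-order reaction are (concentration)^(1-n)·(time)⁻¹.
Step 2: Here k has units (mmol·L⁻¹)⁻¹·hr⁻¹, so the concentration exponent is -1.
Step 3: 1 - n = -1 ⇒ n = 2. The reaction is second order.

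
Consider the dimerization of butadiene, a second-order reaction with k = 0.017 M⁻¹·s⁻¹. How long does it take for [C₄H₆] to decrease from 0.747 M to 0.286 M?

126.9 s

Step 1: For second-order: t = (1/[C₄H₆] - 1/[C₄H₆]₀)/k
Step 2: t = (1/0.286 - 1/0.747)/0.017
Step 3: t = (3.497 - 1.339)/0.017
Step 4: t = 2.158/0.017 = 126.9 s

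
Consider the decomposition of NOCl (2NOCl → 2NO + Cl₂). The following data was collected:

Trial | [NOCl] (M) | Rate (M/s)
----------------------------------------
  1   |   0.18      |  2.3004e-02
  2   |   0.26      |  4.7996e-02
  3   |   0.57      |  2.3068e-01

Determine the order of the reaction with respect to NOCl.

second order (2)

Step 1: Compare trials to find order n where rate₂/rate₁ = ([NOCl]₂/[NOCl]₁)^n
Step 2: rate₂/rate₁ = 4.7996e-02/2.3004e-02 = 2.086
Step 3: [NOCl]₂/[NOCl]₁ = 0.26/0.18 = 1.444
Step 4: n = ln(2.086)/ln(1.444) = 2.00 ≈ 2
Step 5: The reaction is second order in NOCl.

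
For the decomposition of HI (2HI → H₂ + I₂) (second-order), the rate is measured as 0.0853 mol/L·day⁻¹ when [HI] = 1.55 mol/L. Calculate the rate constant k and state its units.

0.0355 (mol/L)⁻¹·day⁻¹

Step 1: rate = k[HI]^2, so k = rate / [HI]^2.
Step 2: k = 0.0853 / (1.55)^2 = 0.0853 / 2.403.
Step 3: k = 0.0355 (mol/L)⁻¹·day⁻¹.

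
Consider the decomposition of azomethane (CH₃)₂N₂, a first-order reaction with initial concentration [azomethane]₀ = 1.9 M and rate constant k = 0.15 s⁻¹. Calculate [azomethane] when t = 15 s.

0.2003 M

Step 1: For a first-order reaction: [azomethane] = [azomethane]₀ × e^(-kt)
Step 2: [azomethane] = 1.9 × e^(-0.15 × 15)
Step 3: [azomethane] = 1.9 × e^(-2.25)
Step 4: [azomethane] = 1.9 × 0.105399 = 0.2003 M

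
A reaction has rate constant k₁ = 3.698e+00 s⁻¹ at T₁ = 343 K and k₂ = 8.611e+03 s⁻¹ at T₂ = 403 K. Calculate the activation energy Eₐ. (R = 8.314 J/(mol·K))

148.5 kJ/mol

Step 1: Use the two-temperature Arrhenius form: ln(k₂/k₁) = -Eₐ/R × (1/T₂ - 1/T₁)
Step 2: ln(k₂/k₁) = ln(8.611e+03/3.698e+00) = ln(2328.56) = 7.753
Step 3: 1/T₂ - 1/T₁ = 1/403 - 1/343 = -4.340623e-04 K⁻¹
Step 4: Eₐ = -R × ln(k₂/k₁) / (1/T₂ - 1/T₁) = -8.314 × 7.753 / -4.340623e-04
Step 5: Eₐ = 1.4850e+05 J/mol = 148.5 kJ/mol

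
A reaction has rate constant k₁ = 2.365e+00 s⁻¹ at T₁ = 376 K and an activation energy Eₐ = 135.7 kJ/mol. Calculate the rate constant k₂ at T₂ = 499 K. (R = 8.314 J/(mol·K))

1.049e+05 s⁻¹

Step 1: Use the two-temperature Arrhenius form: ln(k₂/k₁) = -Eₐ/R × (1/T₂ - 1/T₁)
Step 2: Convert Eₐ to J/mol: 135.7 kJ/mol = 135700 J/mol
Step 3: 1/T₂ - 1/T₁ = 1/499 - 1/376 = -6.555665e-04 K⁻¹
Step 4: ln(k₂/k₁) = -135700/8.314 × -6.555665e-04 = 10.70007
Step 5: k₂ = k₁ × exp(10.70007) = 2.365e+00 × 4.43590e+04 = 1.049e+05 s⁻¹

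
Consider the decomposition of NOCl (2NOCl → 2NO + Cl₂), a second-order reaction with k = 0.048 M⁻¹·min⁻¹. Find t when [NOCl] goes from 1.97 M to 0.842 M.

14.17 min

Step 1: For second-order: t = (1/[NOCl] - 1/[NOCl]₀)/k
Step 2: t = (1/0.842 - 1/1.97)/0.048
Step 3: t = (1.188 - 0.5076)/0.048
Step 4: t = 0.68/0.048 = 14.17 min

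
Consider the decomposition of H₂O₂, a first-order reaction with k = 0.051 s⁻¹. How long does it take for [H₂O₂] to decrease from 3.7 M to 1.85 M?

13.59 s

Step 1: For first-order: t = ln([H₂O₂]₀/[H₂O₂])/k
Step 2: t = ln(3.7/1.85)/0.051
Step 3: t = ln(2)/0.051
Step 4: t = 0.6931/0.051 = 13.59 s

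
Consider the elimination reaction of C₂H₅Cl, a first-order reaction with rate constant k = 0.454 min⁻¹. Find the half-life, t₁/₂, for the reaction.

1.527 min

Step 1: For a first-order reaction, t₁/₂ = ln(2)/k
Step 2: t₁/₂ = ln(2)/0.454
Step 3: t₁/₂ = 0.6931/0.454 = 1.527 min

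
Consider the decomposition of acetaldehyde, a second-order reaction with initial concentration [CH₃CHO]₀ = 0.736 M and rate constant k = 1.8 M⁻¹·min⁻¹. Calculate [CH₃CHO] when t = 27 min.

0.02002 M

Step 1: For a second-order reaction: 1/[CH₃CHO] = 1/[CH₃CHO]₀ + kt
Step 2: 1/[CH₃CHO] = 1/0.736 + 1.8 × 27
Step 3: 1/[CH₃CHO] = 1.359 + 48.6 = 49.96
Step 4: [CH₃CHO] = 1/49.96 = 0.02002 M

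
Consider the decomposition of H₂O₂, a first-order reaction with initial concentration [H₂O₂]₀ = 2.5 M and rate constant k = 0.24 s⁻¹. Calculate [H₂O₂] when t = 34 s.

0.0007147 M

Step 1: For a first-order reaction: [H₂O₂] = [H₂O₂]₀ × e^(-kt)
Step 2: [H₂O₂] = 2.5 × e^(-0.24 × 34)
Step 3: [H₂O₂] = 2.5 × e^(-8.16)
Step 4: [H₂O₂] = 2.5 × 0.000285862 = 0.0007147 M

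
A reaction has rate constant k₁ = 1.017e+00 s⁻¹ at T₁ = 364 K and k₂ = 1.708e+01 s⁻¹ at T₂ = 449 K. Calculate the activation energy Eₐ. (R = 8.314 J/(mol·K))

45.1 kJ/mol

Step 1: Use the two-temperature Arrhenius form: ln(k₂/k₁) = -Eₐ/R × (1/T₂ - 1/T₁)
Step 2: ln(k₂/k₁) = ln(1.708e+01/1.017e+00) = ln(16.7945) = 2.82105
Step 3: 1/T₂ - 1/T₁ = 1/449 - 1/364 = -5.200813e-04 K⁻¹
Step 4: Eₐ = -R × ln(k₂/k₁) / (1/T₂ - 1/T₁) = -8.314 × 2.82105 / -5.200813e-04
Step 5: Eₐ = 4.5097e+04 J/mol = 45.1 kJ/mol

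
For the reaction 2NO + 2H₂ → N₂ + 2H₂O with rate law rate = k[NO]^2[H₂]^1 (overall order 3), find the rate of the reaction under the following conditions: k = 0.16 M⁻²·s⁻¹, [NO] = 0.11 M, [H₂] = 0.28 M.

0.0005421 M/s

Step 1: The rate law is rate = k[NO]^2[H₂]^1, overall order = 2+1 = 3
Step 2: Substitute values: rate = 0.16 × (0.11)^2 × (0.28)^1
Step 3: rate = 0.16 × 0.0121 × 0.28 = 0.00054208 M/s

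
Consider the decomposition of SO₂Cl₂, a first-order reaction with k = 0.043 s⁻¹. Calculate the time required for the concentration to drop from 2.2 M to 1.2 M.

14.1 s

Step 1: For first-order: t = ln([SO₂Cl₂]₀/[SO₂Cl₂])/k
Step 2: t = ln(2.2/1.2)/0.043
Step 3: t = ln(1.833)/0.043
Step 4: t = 0.6061/0.043 = 14.1 s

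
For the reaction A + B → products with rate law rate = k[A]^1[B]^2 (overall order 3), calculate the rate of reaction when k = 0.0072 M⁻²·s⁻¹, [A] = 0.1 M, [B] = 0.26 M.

4.867e-05 M/s

Step 1: The rate law is rate = k[A]^1[B]^2, overall order = 1+2 = 3
Step 2: Substitute values: rate = 0.0072 × (0.1)^1 × (0.26)^2
Step 3: rate = 0.0072 × 0.1 × 0.0676 = 4.8672e-05 M/s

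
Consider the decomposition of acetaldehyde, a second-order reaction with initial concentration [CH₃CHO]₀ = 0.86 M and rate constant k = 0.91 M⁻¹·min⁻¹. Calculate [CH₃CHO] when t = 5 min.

0.175 M

Step 1: For a second-order reaction: 1/[CH₃CHO] = 1/[CH₃CHO]₀ + kt
Step 2: 1/[CH₃CHO] = 1/0.86 + 0.91 × 5
Step 3: 1/[CH₃CHO] = 1.163 + 4.55 = 5.713
Step 4: [CH₃CHO] = 1/5.713 = 0.175 M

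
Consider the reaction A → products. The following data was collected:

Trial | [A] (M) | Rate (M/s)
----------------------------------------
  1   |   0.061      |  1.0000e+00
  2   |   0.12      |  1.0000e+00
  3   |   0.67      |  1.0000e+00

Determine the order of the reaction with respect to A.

zeroth order (0)

Step 1: Compare trials - when concentration changes, rate stays constant.
Step 2: rate₂/rate₁ = 1.0000e+00/1.0000e+00 = 1
Step 3: [A]₂/[A]₁ = 0.12/0.061 = 1.967
Step 4: Since rate ratio ≈ (conc ratio)^0, the reaction is zeroth order.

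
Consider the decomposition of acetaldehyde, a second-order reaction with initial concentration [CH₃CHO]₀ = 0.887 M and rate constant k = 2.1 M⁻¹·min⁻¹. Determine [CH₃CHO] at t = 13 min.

0.03518 M

Step 1: For a second-order reaction: 1/[CH₃CHO] = 1/[CH₃CHO]₀ + kt
Step 2: 1/[CH₃CHO] = 1/0.887 + 2.1 × 13
Step 3: 1/[CH₃CHO] = 1.127 + 27.3 = 28.43
Step 4: [CH₃CHO] = 1/28.43 = 0.03518 M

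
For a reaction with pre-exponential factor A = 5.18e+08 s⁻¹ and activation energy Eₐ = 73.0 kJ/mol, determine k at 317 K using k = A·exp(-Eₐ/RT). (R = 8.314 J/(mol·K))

4.84e-04 s⁻¹

Step 1: Use the Arrhenius equation: k = A × exp(-Eₐ/RT)
Step 2: Convert Eₐ to J/mol: 73.0 kJ/mol = 73000 J/mol
Step 3: Calculate the exponent: -Eₐ/(RT) = -73000/(8.314 × 317) = -27.69833
Step 4: k = 5.18e+08 × exp(-27.69833)
Step 5: k = 5.18e+08 × 9.34906e-13 = 4.8428e-04 s⁻¹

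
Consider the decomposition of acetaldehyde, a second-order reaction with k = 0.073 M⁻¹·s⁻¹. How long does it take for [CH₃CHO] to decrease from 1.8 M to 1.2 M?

3.805 s

Step 1: For second-order: t = (1/[CH₃CHO] - 1/[CH₃CHO]₀)/k
Step 2: t = (1/1.2 - 1/1.8)/0.073
Step 3: t = (0.8333 - 0.5556)/0.073
Step 4: t = 0.2778/0.073 = 3.805 s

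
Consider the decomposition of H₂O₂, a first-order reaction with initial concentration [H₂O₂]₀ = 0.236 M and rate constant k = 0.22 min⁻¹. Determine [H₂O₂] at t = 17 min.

0.005606 M

Step 1: For a first-order reaction: [H₂O₂] = [H₂O₂]₀ × e^(-kt)
Step 2: [H₂O₂] = 0.236 × e^(-0.22 × 17)
Step 3: [H₂O₂] = 0.236 × e^(-3.74)
Step 4: [H₂O₂] = 0.236 × 0.0237541 = 0.005606 M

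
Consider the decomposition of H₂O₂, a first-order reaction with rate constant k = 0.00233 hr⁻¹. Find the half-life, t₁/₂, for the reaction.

297.5 hr

Step 1: For a first-order reaction, t₁/₂ = ln(2)/k
Step 2: t₁/₂ = ln(2)/0.00233
Step 3: t₁/₂ = 0.6931/0.00233 = 297.5 hr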